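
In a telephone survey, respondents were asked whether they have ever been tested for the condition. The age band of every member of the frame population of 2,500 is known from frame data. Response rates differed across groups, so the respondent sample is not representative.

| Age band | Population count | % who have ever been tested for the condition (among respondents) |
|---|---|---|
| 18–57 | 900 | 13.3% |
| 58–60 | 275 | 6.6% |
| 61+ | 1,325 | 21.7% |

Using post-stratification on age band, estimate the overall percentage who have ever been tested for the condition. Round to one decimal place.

17.0%

Weight each group's respondent value by its population share:
  18–57: (900/2,500) × 13.3 = 4.788
  58–60: (275/2,500) × 6.6 = 0.726
  61+: (1,325/2,500) × 21.7 = 11.501
Post-stratified estimate = 17.015 → 17.0%.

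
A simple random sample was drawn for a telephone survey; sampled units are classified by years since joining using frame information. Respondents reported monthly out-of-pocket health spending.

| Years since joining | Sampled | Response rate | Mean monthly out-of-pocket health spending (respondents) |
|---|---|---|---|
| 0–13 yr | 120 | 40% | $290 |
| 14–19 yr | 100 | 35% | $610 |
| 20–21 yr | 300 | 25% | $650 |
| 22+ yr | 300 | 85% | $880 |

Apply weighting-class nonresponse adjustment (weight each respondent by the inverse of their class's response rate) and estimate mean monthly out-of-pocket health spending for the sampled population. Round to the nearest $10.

$680

Weighting each respondent by the inverse class response rate inflates each class back to its sampled size, so the class weight is n_sampled:
  0–13 yr: 120 × 290 = 34,800
  14–19 yr: 100 × 610 = 61,000
  20–21 yr: 300 × 650 = 195,000
  22+ yr: 300 × 880 = 264,000
Adjusted estimate = 554,800 / 820 = 676.585 → $680.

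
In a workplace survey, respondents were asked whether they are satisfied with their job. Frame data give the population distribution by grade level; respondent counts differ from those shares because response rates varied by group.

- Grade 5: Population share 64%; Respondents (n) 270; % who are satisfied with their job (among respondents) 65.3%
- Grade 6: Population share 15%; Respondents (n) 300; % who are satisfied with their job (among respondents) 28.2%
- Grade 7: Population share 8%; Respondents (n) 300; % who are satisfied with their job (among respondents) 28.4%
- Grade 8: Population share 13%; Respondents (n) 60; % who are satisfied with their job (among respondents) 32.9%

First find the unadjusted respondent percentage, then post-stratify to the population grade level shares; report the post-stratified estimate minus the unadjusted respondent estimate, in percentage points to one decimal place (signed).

Naive respondent-only estimate (weights = respondent counts):
  (270/930)×65.3 + (300/930)×28.2 + (300/930)×28.4 + (60/930)×32.9 = 39.3387%
Post-stratifying to population shares instead:
  0.64×65.3 + 0.15×28.2 + 0.08×28.4 + 0.13×32.9 = 52.571%
Difference = 52.571 − 39.3387 = 13.2323 pp.

+13.2 percentage points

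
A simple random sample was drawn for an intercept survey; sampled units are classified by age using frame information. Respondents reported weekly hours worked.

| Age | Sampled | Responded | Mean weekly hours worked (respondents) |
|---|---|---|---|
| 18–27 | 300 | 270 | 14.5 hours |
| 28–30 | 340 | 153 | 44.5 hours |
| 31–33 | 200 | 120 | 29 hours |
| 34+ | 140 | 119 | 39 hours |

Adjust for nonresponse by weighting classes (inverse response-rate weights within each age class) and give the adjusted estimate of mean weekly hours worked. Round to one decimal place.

Response rates by class: 18–27 270/300 = 90%, 28–30 153/340 = 45%, 31–33 120/200 = 60%, 34+ 119/140 = 85%.
Inverse-response-rate weighting restores each class to its sampled count, so class totals weight by n_sampled:
  18–27: 300 × 14.5 = 4350
  28–30: 340 × 44.5 = 15,130
  31–33: 200 × 29 = 5800
  34+: 140 × 39 = 5460
Adjusted estimate = 30,740 / 980 = 31.3673 → 31.4.

31.4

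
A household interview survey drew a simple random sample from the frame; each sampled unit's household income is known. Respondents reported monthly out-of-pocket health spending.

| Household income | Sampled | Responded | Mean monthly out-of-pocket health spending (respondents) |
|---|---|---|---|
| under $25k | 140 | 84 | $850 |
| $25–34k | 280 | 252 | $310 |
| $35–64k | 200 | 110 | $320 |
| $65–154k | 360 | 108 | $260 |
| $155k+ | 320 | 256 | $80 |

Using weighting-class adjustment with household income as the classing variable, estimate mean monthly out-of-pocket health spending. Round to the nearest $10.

$300

Response rates by class: under $25k 84/140 = 60%, $25–34k 252/280 = 90%, $35–64k 110/200 = 55%, $65–154k 108/360 = 30%, $155k+ 256/320 = 80%.
With weight = n_sampled/n_responded per class, the weighted class total is n_sampled:
  under $25k: 140 × 850 = 119,000
  $25–34k: 280 × 310 = 86,800
  $35–64k: 200 × 320 = 64,000
  $65–154k: 360 × 260 = 93,600
  $155k+: 320 × 80 = 25,600
Adjusted estimate = 389,000 / 1,300 = 299.231 → $300.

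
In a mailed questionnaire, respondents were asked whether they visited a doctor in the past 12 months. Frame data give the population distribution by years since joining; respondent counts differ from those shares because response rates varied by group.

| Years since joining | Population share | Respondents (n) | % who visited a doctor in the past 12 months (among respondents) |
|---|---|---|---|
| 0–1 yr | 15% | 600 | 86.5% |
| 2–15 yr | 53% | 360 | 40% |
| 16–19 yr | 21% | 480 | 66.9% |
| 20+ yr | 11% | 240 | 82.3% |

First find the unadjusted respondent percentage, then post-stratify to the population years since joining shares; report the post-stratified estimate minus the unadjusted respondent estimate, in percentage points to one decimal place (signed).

-13.1 percentage points

Naive respondent-only estimate (weights = respondent counts):
  (600/1680)×86.5 + (360/1680)×40 + (480/1680)×66.9 + (240/1680)×82.3 = 70.3357%
Post-stratified estimate weights by population shares:
  0.15×86.5 + 0.53×40 + 0.21×66.9 + 0.11×82.3 = 57.277%
Difference = 57.277 − 70.3357 = -13.0587 pp.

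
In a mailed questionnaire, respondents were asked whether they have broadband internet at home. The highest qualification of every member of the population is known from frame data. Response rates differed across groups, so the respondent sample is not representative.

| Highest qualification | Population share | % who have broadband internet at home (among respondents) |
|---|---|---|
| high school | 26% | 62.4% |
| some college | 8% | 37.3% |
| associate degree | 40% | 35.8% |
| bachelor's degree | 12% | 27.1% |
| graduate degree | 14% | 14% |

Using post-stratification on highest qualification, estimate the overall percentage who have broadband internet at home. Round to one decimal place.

38.7%

Post-stratification weights by population share, not respondent share:
  high school: 0.26 × 62.4 = 16.224
  some college: 0.08 × 37.3 = 2.984
  associate degree: 0.4 × 35.8 = 14.32
  bachelor's degree: 0.12 × 27.1 = 3.252
  graduate degree: 0.14 × 14 = 1.96
Post-stratified estimate = 38.74 → 38.7%.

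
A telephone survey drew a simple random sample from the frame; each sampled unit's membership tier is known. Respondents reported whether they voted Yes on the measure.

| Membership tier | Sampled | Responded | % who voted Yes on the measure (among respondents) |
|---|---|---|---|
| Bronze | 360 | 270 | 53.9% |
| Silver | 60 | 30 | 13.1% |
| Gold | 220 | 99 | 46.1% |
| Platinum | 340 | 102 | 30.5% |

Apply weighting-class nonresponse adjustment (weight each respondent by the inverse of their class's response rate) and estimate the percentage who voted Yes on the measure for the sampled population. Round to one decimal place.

Response rates by class: Bronze 270/360 = 75%, Silver 30/60 = 50%, Gold 99/220 = 45%, Platinum 102/340 = 30%.
Weighting each respondent by the inverse class response rate inflates each class back to its sampled size, so the class weight is n_sampled:
  Bronze: 360 × 53.9 = 19,404
  Silver: 60 × 13.1 = 786
  Gold: 220 × 46.1 = 10,142
  Platinum: 340 × 30.5 = 10,370
Adjusted estimate = 40,702 / 980 = 41.5327 → 41.5%.

41.5%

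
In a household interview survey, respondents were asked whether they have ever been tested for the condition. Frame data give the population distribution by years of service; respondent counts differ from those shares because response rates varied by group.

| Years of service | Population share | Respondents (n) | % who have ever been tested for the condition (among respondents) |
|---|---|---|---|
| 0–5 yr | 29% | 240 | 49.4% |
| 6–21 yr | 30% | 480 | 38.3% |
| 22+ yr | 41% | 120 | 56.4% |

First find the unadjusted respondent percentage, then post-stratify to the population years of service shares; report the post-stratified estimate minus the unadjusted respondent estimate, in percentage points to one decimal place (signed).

+4.9 percentage points

Unadjusted (pooled respondent) estimate weights by respondent counts:
  (240/840)×49.4 + (480/840)×38.3 + (120/840)×56.4 = 44.0571%
Post-stratified estimate weights by population shares:
  0.29×49.4 + 0.3×38.3 + 0.41×56.4 = 48.94%
Difference = 48.94 − 44.0571 = 4.8829 pp.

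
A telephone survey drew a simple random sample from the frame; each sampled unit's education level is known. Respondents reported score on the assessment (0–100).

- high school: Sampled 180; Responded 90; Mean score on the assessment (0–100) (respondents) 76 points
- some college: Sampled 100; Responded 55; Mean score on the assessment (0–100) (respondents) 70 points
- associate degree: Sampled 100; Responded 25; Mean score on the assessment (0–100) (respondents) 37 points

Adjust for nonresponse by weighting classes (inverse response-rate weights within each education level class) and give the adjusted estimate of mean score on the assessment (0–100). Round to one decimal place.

Class response rates: high school 90/180 = 50%, some college 55/100 = 55%, associate degree 25/100 = 25%.
Weighting each respondent by the inverse class response rate inflates each class back to its sampled size, so the class weight is n_sampled:
  high school: 180 × 76 = 13,680
  some college: 100 × 70 = 7000
  associate degree: 100 × 37 = 3700
Adjusted estimate = 24,380 / 380 = 64.1579 → 64.2.

64.2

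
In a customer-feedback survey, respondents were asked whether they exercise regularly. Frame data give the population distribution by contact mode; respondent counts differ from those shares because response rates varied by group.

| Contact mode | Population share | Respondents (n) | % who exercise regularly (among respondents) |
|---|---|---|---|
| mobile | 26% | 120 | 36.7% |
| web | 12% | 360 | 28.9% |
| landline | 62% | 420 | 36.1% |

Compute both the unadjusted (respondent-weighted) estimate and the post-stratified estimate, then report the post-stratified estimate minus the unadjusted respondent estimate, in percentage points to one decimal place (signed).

+2.1 percentage points

Without adjustment, the pooled respondent share is:
  (120/900)×36.7 + (360/900)×28.9 + (420/900)×36.1 = 33.3%
Post-stratified estimate weights by population shares:
  0.26×36.7 + 0.12×28.9 + 0.62×36.1 = 35.392%
Difference = 35.392 − 33.3 = 2.092 pp.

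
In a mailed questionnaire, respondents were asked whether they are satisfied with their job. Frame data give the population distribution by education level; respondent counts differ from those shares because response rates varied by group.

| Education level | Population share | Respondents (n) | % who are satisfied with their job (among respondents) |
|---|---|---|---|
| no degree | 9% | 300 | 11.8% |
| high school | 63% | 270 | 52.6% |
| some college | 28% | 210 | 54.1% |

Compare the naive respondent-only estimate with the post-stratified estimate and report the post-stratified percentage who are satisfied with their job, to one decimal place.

Unadjusted (pooled respondent) estimate weights by respondent counts:
  (300/780)×11.8 + (270/780)×52.6 + (210/780)×54.1 = 37.3115%
Post-stratified estimate weights by population shares:
  0.09×11.8 + 0.63×52.6 + 0.28×54.1 = 49.348%

49.3%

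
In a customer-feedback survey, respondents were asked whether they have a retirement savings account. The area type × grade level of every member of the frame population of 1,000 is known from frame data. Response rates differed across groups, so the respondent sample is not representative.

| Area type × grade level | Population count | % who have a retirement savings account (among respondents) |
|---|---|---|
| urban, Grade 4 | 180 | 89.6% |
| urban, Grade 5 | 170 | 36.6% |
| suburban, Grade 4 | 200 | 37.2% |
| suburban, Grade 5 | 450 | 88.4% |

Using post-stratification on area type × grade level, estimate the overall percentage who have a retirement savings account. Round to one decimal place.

Each cell contributes population-share × respondent value:
  urban, Grade 4: (180/1,000) × 89.6 = 16.128
  urban, Grade 5: (170/1,000) × 36.6 = 6.222
  suburban, Grade 4: (200/1,000) × 37.2 = 7.44
  suburban, Grade 5: (450/1,000) × 88.4 = 39.78
Post-stratified estimate = 69.57 → 69.6%.

69.6%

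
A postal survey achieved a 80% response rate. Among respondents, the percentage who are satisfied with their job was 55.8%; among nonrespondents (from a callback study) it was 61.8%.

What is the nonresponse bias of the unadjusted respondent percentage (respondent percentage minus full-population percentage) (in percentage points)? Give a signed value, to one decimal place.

-1.2 percentage points

Nonresponse fraction = 1 − 0.8 = 0.2.
Bias = (nonresponse fraction) × (respondent percentage − nonrespondent percentage)
     = 0.2 × (55.8 − 61.8) = 0.2 × -6 = -1.2.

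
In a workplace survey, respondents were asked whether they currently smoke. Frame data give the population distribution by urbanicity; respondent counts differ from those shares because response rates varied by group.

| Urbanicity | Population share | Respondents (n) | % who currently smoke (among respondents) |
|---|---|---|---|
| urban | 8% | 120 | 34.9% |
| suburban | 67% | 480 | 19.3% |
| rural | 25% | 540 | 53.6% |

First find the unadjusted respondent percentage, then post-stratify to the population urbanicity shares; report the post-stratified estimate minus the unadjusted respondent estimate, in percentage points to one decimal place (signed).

Naive respondent-only estimate (weights = respondent counts):
  (120/1140)×34.9 + (480/1140)×19.3 + (540/1140)×53.6 = 37.1895%
Post-stratified estimate weights by population shares:
  0.08×34.9 + 0.67×19.3 + 0.25×53.6 = 29.123%
Difference = 29.123 − 37.1895 = -8.0665 pp.

-8.1 percentage points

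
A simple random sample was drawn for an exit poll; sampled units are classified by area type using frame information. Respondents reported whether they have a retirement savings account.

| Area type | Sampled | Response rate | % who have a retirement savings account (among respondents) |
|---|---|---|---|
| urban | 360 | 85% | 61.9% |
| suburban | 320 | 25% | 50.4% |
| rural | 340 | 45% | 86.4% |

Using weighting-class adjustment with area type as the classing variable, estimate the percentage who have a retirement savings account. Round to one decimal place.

Inverse-response-rate weighting restores each class to its sampled count, so class totals weight by n_sampled:
  urban: 360 × 61.9 = 22,284
  suburban: 320 × 50.4 = 16,128
  rural: 340 × 86.4 = 29376
Adjusted estimate = 67,788 / 1,020 = 66.4588 → 66.5%.

66.5%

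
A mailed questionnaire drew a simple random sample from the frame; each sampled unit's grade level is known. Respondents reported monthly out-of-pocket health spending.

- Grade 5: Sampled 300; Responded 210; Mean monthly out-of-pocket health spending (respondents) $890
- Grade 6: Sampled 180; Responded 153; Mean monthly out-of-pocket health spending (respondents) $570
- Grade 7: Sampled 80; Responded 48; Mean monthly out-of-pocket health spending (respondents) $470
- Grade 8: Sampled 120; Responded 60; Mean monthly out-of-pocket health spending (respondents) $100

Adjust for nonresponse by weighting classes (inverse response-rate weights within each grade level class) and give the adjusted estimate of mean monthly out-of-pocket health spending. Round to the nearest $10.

$620

Response rates by class: Grade 5 210/300 = 70%, Grade 6 153/180 = 85%, Grade 7 48/80 = 60%, Grade 8 60/120 = 50%.
Weighting each respondent by the inverse class response rate inflates each class back to its sampled size, so the class weight is n_sampled:
  Grade 5: 300 × 890 = 267,000
  Grade 6: 180 × 570 = 102,600
  Grade 7: 80 × 470 = 37,600
  Grade 8: 120 × 100 = 12,000
Adjusted estimate = 419,200 / 680 = 616.471 → $620.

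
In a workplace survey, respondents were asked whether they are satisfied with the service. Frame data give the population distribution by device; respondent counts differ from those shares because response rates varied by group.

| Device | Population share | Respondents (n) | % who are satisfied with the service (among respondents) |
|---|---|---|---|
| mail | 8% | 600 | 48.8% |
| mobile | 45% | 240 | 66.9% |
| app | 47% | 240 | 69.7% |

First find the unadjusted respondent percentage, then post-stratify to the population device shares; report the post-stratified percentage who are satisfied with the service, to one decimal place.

66.8%

Unadjusted (pooled respondent) estimate weights by respondent counts:
  (600/1080)×48.8 + (240/1080)×66.9 + (240/1080)×69.7 = 57.4667%
Reweighting by population device shares:
  0.08×48.8 + 0.45×66.9 + 0.47×69.7 = 66.768%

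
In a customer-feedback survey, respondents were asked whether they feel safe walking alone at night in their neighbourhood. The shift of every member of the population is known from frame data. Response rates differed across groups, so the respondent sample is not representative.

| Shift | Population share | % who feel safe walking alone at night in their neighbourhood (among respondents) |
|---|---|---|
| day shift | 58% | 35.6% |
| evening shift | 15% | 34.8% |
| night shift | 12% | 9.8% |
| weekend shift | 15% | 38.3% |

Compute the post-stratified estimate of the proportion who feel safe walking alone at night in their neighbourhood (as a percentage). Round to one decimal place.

Reweight to the known shift distribution:
  day shift: 0.58 × 35.6 = 20.648
  evening shift: 0.15 × 34.8 = 5.22
  night shift: 0.12 × 9.8 = 1.176
  weekend shift: 0.15 × 38.3 = 5.745
Post-stratified estimate = 32.789 → 32.8%.

32.8%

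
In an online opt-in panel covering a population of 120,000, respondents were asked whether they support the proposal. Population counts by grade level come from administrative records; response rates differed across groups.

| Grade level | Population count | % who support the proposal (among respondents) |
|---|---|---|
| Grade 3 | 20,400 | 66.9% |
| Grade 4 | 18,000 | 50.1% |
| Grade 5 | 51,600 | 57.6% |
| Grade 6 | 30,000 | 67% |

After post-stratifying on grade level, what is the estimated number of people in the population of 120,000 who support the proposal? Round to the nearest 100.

72,500

Apply each group's respondent rate to its population count:
  Grade 3: 20,400 × 66.9% = 13647.6
  Grade 4: 18,000 × 50.1% = 9018
  Grade 5: 51,600 × 57.6% = 29721.6
  Grade 6: 30,000 × 67% = 20,100
Estimated total = 72487.2 → 72,500.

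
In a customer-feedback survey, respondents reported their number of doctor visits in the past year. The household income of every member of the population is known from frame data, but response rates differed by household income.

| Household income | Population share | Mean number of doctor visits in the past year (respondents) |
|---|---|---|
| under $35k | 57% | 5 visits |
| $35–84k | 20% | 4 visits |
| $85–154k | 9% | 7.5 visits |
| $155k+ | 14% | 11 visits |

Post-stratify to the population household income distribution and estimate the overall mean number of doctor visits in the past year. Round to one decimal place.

5.9

Each cell contributes population-share × respondent value:
  under $35k: 0.57 × 5 = 2.85
  $35–84k: 0.2 × 4 = 0.8
  $85–154k: 0.09 × 7.5 = 0.675
  $155k+: 0.14 × 11 = 1.54
Post-stratified estimate = 5.865 → 5.9.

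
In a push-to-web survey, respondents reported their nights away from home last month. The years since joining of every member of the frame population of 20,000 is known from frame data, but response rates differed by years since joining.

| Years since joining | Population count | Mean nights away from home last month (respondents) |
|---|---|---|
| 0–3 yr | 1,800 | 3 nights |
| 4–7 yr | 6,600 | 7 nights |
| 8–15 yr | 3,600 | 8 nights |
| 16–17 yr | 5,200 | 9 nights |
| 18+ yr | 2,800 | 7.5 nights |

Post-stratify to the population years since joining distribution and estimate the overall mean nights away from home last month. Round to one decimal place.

Reweight to the known years since joining distribution:
  0–3 yr: (1,800/20,000) × 3 = 0.27
  4–7 yr: (6,600/20,000) × 7 = 2.31
  8–15 yr: (3,600/20,000) × 8 = 1.44
  16–17 yr: (5,200/20,000) × 9 = 2.34
  18+ yr: (2,800/20,000) × 7.5 = 1.05
Post-stratified estimate = 7.41 → 7.4.

7.4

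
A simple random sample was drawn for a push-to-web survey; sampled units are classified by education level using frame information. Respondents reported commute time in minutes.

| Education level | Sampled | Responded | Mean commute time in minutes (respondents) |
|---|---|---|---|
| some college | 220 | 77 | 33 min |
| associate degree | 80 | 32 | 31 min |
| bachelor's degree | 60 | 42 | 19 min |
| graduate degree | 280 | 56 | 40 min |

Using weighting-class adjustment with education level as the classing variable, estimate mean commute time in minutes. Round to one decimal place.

34.5

Response rates by class: some college 77/220 = 35%, associate degree 32/80 = 40%, bachelor's degree 42/60 = 70%, graduate degree 56/280 = 20%.
With weight = n_sampled/n_responded per class, the weighted class total is n_sampled:
  some college: 220 × 33 = 7260
  associate degree: 80 × 31 = 2480
  bachelor's degree: 60 × 19 = 1140
  graduate degree: 280 × 40 = 11,200
Adjusted estimate = 22,080 / 640 = 34.5 → 34.5.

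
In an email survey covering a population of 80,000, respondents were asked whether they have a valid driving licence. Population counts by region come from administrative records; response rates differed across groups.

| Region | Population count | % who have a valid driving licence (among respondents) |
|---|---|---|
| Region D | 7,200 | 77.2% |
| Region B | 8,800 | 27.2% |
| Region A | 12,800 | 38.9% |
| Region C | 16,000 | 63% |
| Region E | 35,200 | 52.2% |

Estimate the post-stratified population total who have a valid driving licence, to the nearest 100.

41,400

Estimated count per cell = population count × respondent percentage:
  Region D: 7,200 × 77.2% = 5558.4
  Region B: 8,800 × 27.2% = 2393.6
  Region A: 12,800 × 38.9% = 4979.2
  Region C: 16,000 × 63% = 10,080
  Region E: 35,200 × 52.2% = 18374.4
Estimated total = 41385.6 → 41,400.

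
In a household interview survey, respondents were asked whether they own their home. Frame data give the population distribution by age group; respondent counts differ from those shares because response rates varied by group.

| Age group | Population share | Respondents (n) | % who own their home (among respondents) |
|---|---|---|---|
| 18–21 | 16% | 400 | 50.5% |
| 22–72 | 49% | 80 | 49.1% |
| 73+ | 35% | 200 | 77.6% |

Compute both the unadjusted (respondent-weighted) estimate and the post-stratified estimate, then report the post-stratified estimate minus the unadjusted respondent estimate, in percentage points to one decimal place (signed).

Without adjustment, the pooled respondent share is:
  (400/680)×50.5 + (80/680)×49.1 + (200/680)×77.6 = 58.3059%
Post-stratified estimate weights by population shares:
  0.16×50.5 + 0.49×49.1 + 0.35×77.6 = 59.299%
Difference = 59.299 − 58.3059 = 0.9931 pp.

+1.0 percentage points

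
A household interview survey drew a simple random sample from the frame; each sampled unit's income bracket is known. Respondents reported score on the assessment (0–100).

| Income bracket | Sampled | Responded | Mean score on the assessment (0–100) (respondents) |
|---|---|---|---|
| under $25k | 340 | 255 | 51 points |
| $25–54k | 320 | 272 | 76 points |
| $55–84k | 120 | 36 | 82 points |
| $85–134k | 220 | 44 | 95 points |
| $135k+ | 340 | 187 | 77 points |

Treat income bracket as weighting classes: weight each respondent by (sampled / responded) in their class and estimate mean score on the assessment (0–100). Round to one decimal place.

Response rates by class: under $25k 255/340 = 75%, $25–54k 272/320 = 85%, $55–84k 36/120 = 30%, $85–134k 44/220 = 20%, $135k+ 187/340 = 55%.
Each respondent's weight = sampled/responded in their class; summing within a class gives n_sampled, so:
  under $25k: 340 × 51 = 17,340
  $25–54k: 320 × 76 = 24,320
  $55–84k: 120 × 82 = 9840
  $85–134k: 220 × 95 = 20,900
  $135k+: 340 × 77 = 26,180
Adjusted estimate = 98,580 / 1,340 = 73.5672 → 73.6.

73.6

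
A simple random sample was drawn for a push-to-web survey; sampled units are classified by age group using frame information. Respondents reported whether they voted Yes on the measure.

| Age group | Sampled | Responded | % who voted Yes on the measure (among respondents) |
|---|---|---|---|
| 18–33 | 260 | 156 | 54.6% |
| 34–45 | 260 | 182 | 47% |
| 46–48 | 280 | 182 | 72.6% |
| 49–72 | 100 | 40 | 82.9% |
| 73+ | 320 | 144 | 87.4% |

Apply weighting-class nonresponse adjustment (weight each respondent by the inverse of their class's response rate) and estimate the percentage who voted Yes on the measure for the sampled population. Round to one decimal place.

68.0%

Class response rates: 18–33 156/260 = 60%, 34–45 182/260 = 70%, 46–48 182/280 = 65%, 49–72 40/100 = 40%, 73+ 144/320 = 45%.
Each respondent's weight = sampled/responded in their class; summing within a class gives n_sampled, so:
  18–33: 260 × 54.6 = 14,196
  34–45: 260 × 47 = 12,220
  46–48: 280 × 72.6 = 20,328
  49–72: 100 × 82.9 = 8290
  73+: 320 × 87.4 = 27,968
Adjusted estimate = 83,002 / 1,220 = 68.0344 → 68.0%.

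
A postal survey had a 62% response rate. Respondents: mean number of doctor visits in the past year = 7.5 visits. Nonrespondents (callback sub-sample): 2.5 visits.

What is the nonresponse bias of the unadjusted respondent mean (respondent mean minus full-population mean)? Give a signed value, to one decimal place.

+1.9

Nonresponse fraction = 1 − 0.62 = 0.38.
Bias = (nonresponse fraction) × (respondent mean − nonrespondent mean)
     = 0.38 × (7.5 − 2.5) = 0.38 × 5 = 1.9.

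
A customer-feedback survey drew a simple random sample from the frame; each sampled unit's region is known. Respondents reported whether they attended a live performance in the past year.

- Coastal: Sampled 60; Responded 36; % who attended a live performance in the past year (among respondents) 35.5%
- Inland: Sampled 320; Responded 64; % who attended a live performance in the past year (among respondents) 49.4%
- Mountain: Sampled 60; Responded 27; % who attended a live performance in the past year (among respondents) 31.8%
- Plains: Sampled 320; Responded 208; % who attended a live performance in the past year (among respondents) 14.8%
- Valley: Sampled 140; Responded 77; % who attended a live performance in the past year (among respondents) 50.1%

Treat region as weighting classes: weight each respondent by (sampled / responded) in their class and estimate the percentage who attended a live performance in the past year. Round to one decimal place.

35.1%

Response rates by class: Coastal 36/60 = 60%, Inland 64/320 = 20%, Mountain 27/60 = 45%, Plains 208/320 = 65%, Valley 77/140 = 55%.
With weight = n_sampled/n_responded per class, the weighted class total is n_sampled:
  Coastal: 60 × 35.5 = 2130
  Inland: 320 × 49.4 = 15,808
  Mountain: 60 × 31.8 = 1908
  Plains: 320 × 14.8 = 4736
  Valley: 140 × 50.1 = 7014
Adjusted estimate = 31,596 / 900 = 35.1067 → 35.1%.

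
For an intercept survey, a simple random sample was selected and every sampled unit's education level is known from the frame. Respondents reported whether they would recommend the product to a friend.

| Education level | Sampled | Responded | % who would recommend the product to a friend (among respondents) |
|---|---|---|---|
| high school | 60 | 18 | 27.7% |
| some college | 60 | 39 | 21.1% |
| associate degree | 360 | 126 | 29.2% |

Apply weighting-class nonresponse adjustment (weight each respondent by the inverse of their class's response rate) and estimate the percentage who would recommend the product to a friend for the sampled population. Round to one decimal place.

Response rates by class: high school 18/60 = 30%, some college 39/60 = 65%, associate degree 126/360 = 35%.
Inverse-response-rate weighting restores each class to its sampled count, so class totals weight by n_sampled:
  high school: 60 × 27.7 = 1662
  some college: 60 × 21.1 = 1266
  associate degree: 360 × 29.2 = 10,512
Adjusted estimate = 13,440 / 480 = 28 → 28.0%.

28.0%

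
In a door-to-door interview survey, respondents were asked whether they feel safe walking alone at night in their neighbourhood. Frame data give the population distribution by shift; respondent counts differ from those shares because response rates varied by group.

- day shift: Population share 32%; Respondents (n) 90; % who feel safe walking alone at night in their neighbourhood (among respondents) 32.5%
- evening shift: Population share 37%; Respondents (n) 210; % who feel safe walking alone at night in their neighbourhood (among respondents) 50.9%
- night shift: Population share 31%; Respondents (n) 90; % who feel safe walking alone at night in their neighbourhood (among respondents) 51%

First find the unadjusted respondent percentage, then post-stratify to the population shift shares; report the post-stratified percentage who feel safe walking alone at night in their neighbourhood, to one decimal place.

45.0%

Unadjusted (pooled respondent) estimate weights by respondent counts:
  (90/390)×32.5 + (210/390)×50.9 + (90/390)×51 = 46.6769%
Post-stratified estimate weights by population shares:
  0.32×32.5 + 0.37×50.9 + 0.31×51 = 45.043%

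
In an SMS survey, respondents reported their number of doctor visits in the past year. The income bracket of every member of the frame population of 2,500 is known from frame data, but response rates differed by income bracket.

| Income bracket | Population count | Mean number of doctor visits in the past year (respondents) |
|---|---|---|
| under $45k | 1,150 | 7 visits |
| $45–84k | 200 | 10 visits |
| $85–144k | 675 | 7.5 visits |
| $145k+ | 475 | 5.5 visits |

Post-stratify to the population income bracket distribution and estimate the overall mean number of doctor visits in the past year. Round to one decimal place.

7.1

Post-stratification weights by population share, not respondent share:
  under $45k: (1,150/2,500) × 7 = 3.22
  $45–84k: (200/2,500) × 10 = 0.8
  $85–144k: (675/2,500) × 7.5 = 2.025
  $145k+: (475/2,500) × 5.5 = 1.045
Post-stratified estimate = 7.09 → 7.1.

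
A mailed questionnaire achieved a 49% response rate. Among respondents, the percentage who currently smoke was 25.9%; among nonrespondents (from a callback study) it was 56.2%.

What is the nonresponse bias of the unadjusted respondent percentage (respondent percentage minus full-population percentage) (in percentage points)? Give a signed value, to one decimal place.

Nonresponse fraction = 1 − 0.49 = 0.51.
Bias = (nonresponse fraction) × (respondent percentage − nonrespondent percentage)
     = 0.51 × (25.9 − 56.2) = 0.51 × -30.3 = -15.453.

-15.5 percentage points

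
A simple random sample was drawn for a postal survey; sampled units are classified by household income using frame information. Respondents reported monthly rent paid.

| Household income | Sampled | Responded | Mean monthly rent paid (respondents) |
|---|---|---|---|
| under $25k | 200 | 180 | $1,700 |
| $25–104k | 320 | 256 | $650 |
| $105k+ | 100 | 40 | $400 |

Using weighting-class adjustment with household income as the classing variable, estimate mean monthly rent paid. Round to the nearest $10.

Class response rates: under $25k 180/200 = 90%, $25–104k 256/320 = 80%, $105k+ 40/100 = 40%.
Inverse-response-rate weighting restores each class to its sampled count, so class totals weight by n_sampled:
  under $25k: 200 × 1700 = 340,000
  $25–104k: 320 × 650 = 208,000
  $105k+: 100 × 400 = 40,000
Adjusted estimate = 588,000 / 620 = 948.387 → $950.

$950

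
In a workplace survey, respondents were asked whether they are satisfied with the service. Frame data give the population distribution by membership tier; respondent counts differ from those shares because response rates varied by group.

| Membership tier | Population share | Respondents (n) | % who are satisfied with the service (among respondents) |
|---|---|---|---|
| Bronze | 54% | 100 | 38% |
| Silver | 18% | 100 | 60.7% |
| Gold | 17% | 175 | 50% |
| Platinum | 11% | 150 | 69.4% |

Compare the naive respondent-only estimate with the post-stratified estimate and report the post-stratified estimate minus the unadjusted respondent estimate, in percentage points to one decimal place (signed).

-7.7 percentage points

Unadjusted (pooled respondent) estimate weights by respondent counts:
  (100/525)×38 + (100/525)×60.7 + (175/525)×50 + (150/525)×69.4 = 55.2952%
Post-stratifying to population shares instead:
  0.54×38 + 0.18×60.7 + 0.17×50 + 0.11×69.4 = 47.58%
Difference = 47.58 − 55.2952 = -7.7152 pp.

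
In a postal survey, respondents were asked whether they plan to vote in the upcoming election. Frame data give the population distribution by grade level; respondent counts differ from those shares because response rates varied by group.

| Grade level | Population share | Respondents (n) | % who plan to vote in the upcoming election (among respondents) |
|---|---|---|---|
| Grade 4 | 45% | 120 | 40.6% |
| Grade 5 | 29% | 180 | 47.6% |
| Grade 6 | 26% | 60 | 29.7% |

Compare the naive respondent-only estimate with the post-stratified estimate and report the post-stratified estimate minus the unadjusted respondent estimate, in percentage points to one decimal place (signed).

-2.5 percentage points

Unadjusted (pooled respondent) estimate weights by respondent counts:
  (120/360)×40.6 + (180/360)×47.6 + (60/360)×29.7 = 42.2833%
Reweighting by population grade level shares:
  0.45×40.6 + 0.29×47.6 + 0.26×29.7 = 39.796%
Difference = 39.796 − 42.2833 = -2.4873 pp.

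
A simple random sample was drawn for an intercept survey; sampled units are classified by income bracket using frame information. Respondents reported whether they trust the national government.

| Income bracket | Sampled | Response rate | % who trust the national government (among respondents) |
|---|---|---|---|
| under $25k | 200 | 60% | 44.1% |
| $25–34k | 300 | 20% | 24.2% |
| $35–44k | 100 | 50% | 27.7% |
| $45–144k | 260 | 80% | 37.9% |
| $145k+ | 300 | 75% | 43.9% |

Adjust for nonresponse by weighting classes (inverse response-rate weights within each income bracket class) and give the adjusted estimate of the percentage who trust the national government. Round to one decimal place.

Inverse-response-rate weighting restores each class to its sampled count, so class totals weight by n_sampled:
  under $25k: 200 × 44.1 = 8820
  $25–34k: 300 × 24.2 = 7260
  $35–44k: 100 × 27.7 = 2770
  $45–144k: 260 × 37.9 = 9854
  $145k+: 300 × 43.9 = 13,170
Adjusted estimate = 41,874 / 1,160 = 36.0983 → 36.1%.

36.1%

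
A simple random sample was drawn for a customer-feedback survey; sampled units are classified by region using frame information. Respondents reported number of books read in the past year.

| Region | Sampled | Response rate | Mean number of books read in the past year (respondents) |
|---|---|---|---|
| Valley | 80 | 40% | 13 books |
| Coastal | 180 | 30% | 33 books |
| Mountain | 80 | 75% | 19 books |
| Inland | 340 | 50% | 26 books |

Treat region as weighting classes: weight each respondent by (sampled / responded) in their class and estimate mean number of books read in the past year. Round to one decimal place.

25.5

Each respondent's weight = sampled/responded in their class; summing within a class gives n_sampled, so:
  Valley: 80 × 13 = 1040
  Coastal: 180 × 33 = 5940
  Mountain: 80 × 19 = 1520
  Inland: 340 × 26 = 8840
Adjusted estimate = 17,340 / 680 = 25.5 → 25.5.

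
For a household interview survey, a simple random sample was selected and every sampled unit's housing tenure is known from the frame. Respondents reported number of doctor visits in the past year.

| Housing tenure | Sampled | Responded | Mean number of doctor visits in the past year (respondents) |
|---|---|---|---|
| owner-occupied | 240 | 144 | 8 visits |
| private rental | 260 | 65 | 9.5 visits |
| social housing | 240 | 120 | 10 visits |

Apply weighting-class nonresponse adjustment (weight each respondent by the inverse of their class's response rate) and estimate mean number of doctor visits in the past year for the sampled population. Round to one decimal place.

9.2

Response rates by class: owner-occupied 144/240 = 60%, private rental 65/260 = 25%, social housing 120/240 = 50%.
Weighting each respondent by the inverse class response rate inflates each class back to its sampled size, so the class weight is n_sampled:
  owner-occupied: 240 × 8 = 1920
  private rental: 260 × 9.5 = 2470
  social housing: 240 × 10 = 2400
Adjusted estimate = 6790 / 740 = 9.17568 → 9.2.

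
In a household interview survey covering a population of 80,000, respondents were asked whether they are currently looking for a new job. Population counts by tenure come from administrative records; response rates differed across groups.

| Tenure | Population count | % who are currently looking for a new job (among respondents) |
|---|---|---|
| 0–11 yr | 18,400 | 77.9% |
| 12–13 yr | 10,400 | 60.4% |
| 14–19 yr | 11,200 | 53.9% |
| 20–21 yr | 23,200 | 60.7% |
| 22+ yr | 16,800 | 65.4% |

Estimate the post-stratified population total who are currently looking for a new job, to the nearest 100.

Each cell contributes its population count × the respondent rate:
  0–11 yr: 18,400 × 77.9% = 14333.6
  12–13 yr: 10,400 × 60.4% = 6281.6
  14–19 yr: 11,200 × 53.9% = 6036.8
  20–21 yr: 23,200 × 60.7% = 14082.4
  22+ yr: 16,800 × 65.4% = 10987.2
Estimated total = 51721.6 → 51,700.

51,700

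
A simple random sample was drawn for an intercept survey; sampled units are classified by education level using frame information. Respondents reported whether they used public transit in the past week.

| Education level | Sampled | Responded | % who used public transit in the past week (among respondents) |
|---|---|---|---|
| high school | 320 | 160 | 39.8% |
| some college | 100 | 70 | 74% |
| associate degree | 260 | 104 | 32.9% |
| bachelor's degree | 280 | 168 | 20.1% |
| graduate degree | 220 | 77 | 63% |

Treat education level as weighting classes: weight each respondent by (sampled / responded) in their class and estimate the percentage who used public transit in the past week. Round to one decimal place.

Response rates by class: high school 160/320 = 50%, some college 70/100 = 70%, associate degree 104/260 = 40%, bachelor's degree 168/280 = 60%, graduate degree 77/220 = 35%.
Weighting each respondent by the inverse class response rate inflates each class back to its sampled size, so the class weight is n_sampled:
  high school: 320 × 39.8 = 12,736
  some college: 100 × 74 = 7400
  associate degree: 260 × 32.9 = 8554
  bachelor's degree: 280 × 20.1 = 5628
  graduate degree: 220 × 63 = 13,860
Adjusted estimate = 48,178 / 1,180 = 40.8288 → 40.8%.

40.8%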